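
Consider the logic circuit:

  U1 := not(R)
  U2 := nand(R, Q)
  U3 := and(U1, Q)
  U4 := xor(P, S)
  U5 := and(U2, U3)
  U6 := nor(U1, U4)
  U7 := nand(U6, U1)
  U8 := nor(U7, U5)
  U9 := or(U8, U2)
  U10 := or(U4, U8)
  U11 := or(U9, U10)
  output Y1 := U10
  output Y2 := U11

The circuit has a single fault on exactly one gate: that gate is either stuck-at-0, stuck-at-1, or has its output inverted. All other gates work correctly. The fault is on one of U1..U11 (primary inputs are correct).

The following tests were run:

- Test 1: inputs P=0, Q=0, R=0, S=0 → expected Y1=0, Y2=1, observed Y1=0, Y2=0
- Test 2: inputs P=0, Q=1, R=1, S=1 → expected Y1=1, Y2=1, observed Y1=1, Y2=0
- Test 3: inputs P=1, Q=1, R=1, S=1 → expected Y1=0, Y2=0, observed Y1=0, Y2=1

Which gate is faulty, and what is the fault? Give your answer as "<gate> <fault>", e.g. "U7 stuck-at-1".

Fault-free values for test 1 (P=0, Q=0, R=0, S=0): U1=1, U2=1, U3=0, U4=0, U5=0, U6=0, U7=1, U8=0, U9=1, U10=0, U11=1, giving Y1=0, Y2=1. Observed Y1=0, Y2=0.
Test 1: faults giving observed Y1=0, Y2=0 are {U2 stuck-at-0, U2 inverted output, U9 stuck-at-0, U9 inverted output, U11 stuck-at-0, U11 inverted output}.
Test 2 (P=0, Q=1, R=1, S=1): fault-free U1=0, U2=0, U3=0, U4=1, U5=0, U6=0, U7=1, U8=0, U9=0, U10=1, U11=1 → Y1=1, Y2=1; observed Y1=1, Y2=0. Eliminates U2 stuck-at-0, U2 inverted output, U9 stuck-at-0, U9 inverted output.
Test 3 (P=1, Q=1, R=1, S=1): fault-free U1=0, U2=0, U3=0, U4=0, U5=0, U6=1, U7=1, U8=0, U9=0, U10=0, U11=0 → Y1=0, Y2=0; observed Y1=0, Y2=1. Eliminates U11 stuck-at-0.
Only U11 inverted output is consistent with every test.

U11 inverted output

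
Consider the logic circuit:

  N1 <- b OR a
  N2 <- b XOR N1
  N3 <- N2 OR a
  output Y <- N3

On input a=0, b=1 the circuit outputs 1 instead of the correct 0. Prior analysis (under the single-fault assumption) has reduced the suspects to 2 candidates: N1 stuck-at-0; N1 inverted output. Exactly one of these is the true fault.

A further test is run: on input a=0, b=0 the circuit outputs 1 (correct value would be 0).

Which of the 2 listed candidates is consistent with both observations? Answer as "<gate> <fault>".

Evaluate each candidate on input a=0, b=0:
  N1 stuck-at-0: N1=0 [stuck-at-0], N2=0, N3=0 → 0 — eliminated
  N1 inverted output: N1=1 [inverted output], N2=1, N3=1 → 1 — matches
Only N1 inverted output reproduces the observed 1.

N1 inverted output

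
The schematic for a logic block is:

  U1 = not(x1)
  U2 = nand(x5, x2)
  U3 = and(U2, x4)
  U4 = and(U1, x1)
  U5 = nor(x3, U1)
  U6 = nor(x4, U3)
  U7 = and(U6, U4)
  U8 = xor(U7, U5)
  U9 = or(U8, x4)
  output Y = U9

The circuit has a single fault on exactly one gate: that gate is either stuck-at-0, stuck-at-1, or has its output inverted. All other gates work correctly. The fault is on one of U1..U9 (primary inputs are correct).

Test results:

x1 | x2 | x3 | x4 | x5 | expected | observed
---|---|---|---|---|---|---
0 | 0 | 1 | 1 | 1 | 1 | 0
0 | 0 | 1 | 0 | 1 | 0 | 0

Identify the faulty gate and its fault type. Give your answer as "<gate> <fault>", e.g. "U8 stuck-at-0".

Fault-free values for test 1 (x1=0, x2=0, x3=1, x4=1, x5=1): U1=1, U2=1, U3=1, U4=0, U5=0, U6=0, U7=0, U8=0, U9=1, giving Y=1. Observed 0.
Test 1: faults giving observed 0 are {U9 stuck-at-0, U9 inverted output}.
Test 2 (x1=0, x2=0, x3=1, x4=0, x5=1): fault-free U1=1, U2=1, U3=0, U4=0, U5=0, U6=1, U7=0, U8=0, U9=0 → 0; observed 0. Eliminates U9 inverted output.
Only U9 stuck-at-0 is consistent with every test.

U9 stuck-at-0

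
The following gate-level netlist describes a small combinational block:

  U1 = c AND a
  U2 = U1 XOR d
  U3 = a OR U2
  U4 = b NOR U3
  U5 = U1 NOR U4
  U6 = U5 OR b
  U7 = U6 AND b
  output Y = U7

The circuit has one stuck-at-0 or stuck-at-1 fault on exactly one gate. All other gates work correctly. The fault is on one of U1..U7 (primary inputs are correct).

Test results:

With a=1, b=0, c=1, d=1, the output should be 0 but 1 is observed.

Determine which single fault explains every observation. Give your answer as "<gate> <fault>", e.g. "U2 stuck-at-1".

U7 stuck-at-1

Fault-free values for test 1 (a=1, b=0, c=1, d=1): U1=1, U2=0, U3=1, U4=0, U5=0, U6=0, U7=0, giving Y=0. Observed 1.
Test 1: faults giving observed 1 are {U7 stuck-at-1}.
Only U7 stuck-at-1 is consistent with every test.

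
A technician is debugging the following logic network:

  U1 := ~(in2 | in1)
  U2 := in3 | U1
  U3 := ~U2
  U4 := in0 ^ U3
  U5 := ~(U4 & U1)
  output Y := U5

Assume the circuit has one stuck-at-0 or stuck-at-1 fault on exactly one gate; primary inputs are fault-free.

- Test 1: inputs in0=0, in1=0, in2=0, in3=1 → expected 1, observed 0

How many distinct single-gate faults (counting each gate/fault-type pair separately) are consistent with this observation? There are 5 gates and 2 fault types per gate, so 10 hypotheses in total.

4

Fault-free: U1=1, U2=1, U3=0, U4=0, U5=1 → 1. Observed 0.
  U1 stuck-at-0: output 1 ✗
  U1 stuck-at-1: output 1 ✗
  U2 stuck-at-0: output 0 ✓
  U2 stuck-at-1: output 1 ✗
  U3 stuck-at-0: output 1 ✗
  U3 stuck-at-1: output 0 ✓
  U4 stuck-at-0: output 1 ✗
  U4 stuck-at-1: output 0 ✓
  U5 stuck-at-0: output 0 ✓
  U5 stuck-at-1: output 1 ✗
Consistent faults: {U2 stuck-at-0, U3 stuck-at-1, U4 stuck-at-1, U5 stuck-at-0} — 4 in all.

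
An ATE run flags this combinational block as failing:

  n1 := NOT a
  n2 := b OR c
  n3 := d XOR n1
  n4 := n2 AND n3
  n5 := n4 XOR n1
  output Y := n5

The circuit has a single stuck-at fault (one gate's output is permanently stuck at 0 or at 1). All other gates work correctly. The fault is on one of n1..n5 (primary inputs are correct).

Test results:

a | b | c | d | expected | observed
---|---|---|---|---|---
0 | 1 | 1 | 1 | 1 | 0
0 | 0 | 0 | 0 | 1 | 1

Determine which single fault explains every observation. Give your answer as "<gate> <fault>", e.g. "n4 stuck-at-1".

Fault-free values for test 1 (a=0, b=1, c=1, d=1): n1=1, n2=1, n3=0, n4=0, n5=1, giving Y=1. Observed 0.
Test 1: faults giving observed 0 are {n3 stuck-at-1, n4 stuck-at-1, n5 stuck-at-0}.
Test 2 (a=0, b=0, c=0, d=0): fault-free n1=1, n2=0, n3=1, n4=0, n5=1 → 1; observed 1. Eliminates n4 stuck-at-1, n5 stuck-at-0.
Only n3 stuck-at-1 is consistent with every test.

n3 stuck-at-1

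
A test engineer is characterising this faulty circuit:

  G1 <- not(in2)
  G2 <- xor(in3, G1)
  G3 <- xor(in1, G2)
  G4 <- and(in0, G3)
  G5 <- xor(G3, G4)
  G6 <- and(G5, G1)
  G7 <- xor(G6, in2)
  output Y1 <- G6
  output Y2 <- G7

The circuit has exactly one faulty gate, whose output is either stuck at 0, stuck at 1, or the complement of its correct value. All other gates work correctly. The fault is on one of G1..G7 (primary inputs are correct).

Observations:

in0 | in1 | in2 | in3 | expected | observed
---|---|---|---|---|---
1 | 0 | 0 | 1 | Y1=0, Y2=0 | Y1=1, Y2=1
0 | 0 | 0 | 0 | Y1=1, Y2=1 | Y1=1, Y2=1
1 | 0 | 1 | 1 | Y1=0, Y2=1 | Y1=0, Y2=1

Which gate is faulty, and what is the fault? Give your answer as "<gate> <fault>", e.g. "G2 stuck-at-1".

G5 stuck-at-1

Fault-free values for test 1 (in0=1, in1=0, in2=0, in3=1): G1=1, G2=0, G3=0, G4=0, G5=0, G6=0, G7=0, giving Y1=0, Y2=0. Observed Y1=1, Y2=1.
Test 1: faults giving observed Y1=1, Y2=1 are {G4 stuck-at-1, G4 inverted output, G5 stuck-at-1, G5 inverted output, G6 stuck-at-1, G6 inverted output}.
Test 2 (in0=0, in1=0, in2=0, in3=0): fault-free G1=1, G2=1, G3=1, G4=0, G5=1, G6=1, G7=1 → Y1=1, Y2=1; observed Y1=1, Y2=1. Eliminates G4 stuck-at-1, G4 inverted output, G5 inverted output, G6 inverted output.
Test 3 (in0=1, in1=0, in2=1, in3=1): fault-free G1=0, G2=1, G3=1, G4=1, G5=0, G6=0, G7=1 → Y1=0, Y2=1; observed Y1=0, Y2=1. Eliminates G6 stuck-at-1.
Only G5 stuck-at-1 is consistent with every test.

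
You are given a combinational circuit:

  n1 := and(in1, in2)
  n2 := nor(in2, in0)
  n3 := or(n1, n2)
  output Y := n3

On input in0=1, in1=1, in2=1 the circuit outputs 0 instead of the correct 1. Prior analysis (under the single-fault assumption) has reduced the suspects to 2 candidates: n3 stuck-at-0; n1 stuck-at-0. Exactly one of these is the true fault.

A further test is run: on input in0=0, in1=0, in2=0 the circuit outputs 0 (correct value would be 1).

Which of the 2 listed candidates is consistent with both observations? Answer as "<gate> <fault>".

Evaluate each candidate on input in0=0, in1=0, in2=0:
  n3 stuck-at-0: n1=0, n2=1, n3=0 [stuck-at-0] → 0 — matches
  n1 stuck-at-0: n1=0 [stuck-at-0], n2=1, n3=1 → 1 — eliminated
Only n3 stuck-at-0 reproduces the observed 0.

n3 stuck-at-0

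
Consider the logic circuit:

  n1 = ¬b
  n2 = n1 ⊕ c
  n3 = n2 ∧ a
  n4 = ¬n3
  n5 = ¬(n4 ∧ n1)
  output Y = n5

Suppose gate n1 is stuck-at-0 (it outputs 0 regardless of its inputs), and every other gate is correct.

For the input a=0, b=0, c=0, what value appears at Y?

Propagate with n1 forced: n1=0 [stuck-at-0], n2=0, n3=0, n4=1, n5=1.
So Y = 1. (Without the fault it would be 0.)

1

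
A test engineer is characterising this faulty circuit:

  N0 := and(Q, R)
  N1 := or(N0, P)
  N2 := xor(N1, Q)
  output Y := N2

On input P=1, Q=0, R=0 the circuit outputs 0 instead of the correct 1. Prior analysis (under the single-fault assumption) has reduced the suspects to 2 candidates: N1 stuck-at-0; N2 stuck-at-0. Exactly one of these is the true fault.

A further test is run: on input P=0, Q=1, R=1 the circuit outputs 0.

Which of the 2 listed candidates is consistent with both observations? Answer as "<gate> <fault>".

Evaluate each candidate on input P=0, Q=1, R=1:
  N1 stuck-at-0: N0=1, N1=0 [stuck-at-0], N2=1 → 1 — eliminated
  N2 stuck-at-0: N0=1, N1=1, N2=0 [stuck-at-0] → 0 — matches
Only N2 stuck-at-0 reproduces the observed 0.

N2 stuck-at-0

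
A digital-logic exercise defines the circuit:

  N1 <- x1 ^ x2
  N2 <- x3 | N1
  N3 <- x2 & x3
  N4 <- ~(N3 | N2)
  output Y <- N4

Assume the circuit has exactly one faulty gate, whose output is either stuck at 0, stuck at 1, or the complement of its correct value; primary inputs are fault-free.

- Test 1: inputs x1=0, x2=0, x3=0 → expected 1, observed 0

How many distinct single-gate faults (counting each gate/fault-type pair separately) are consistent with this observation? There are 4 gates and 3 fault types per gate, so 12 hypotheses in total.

Fault-free: N1=0, N2=0, N3=0, N4=1 → 1. Observed 0.
  N1 stuck-at-0: output 1 ✗
  N1 stuck-at-1: output 0 ✓
  N1 inverted output: output 0 ✓
  N2 stuck-at-0: output 1 ✗
  N2 stuck-at-1: output 0 ✓
  N2 inverted output: output 0 ✓
  N3 stuck-at-0: output 1 ✗
  N3 stuck-at-1: output 0 ✓
  N3 inverted output: output 0 ✓
  N4 stuck-at-0: output 0 ✓
  N4 stuck-at-1: output 1 ✗
  N4 inverted output: output 0 ✓
Consistent faults: {N1 stuck-at-1, N1 inverted output, N2 stuck-at-1, N2 inverted output, N3 stuck-at-1, N3 inverted output, N4 stuck-at-0, N4 inverted output} — 8 in all.

8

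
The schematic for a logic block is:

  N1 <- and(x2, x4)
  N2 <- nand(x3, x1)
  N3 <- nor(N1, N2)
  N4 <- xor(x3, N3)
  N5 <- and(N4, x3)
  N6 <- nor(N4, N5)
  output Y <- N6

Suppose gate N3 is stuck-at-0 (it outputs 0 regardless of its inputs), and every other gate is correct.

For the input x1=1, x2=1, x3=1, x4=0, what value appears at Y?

Propagate with N3 forced: N1=0, N2=0, N3=0 [stuck-at-0], N4=1, N5=1, N6=0.
So Y = 0. (Without the fault it would be 1.)

0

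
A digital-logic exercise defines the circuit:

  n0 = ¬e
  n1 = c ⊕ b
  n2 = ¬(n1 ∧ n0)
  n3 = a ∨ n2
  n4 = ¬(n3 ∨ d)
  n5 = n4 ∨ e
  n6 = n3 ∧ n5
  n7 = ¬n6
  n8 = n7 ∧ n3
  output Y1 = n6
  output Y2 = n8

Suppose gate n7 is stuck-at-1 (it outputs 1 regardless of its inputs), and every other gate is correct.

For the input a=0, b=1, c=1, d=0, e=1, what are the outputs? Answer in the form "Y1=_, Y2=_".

Y1=1, Y2=1

Propagate with n7 forced: n0=0, n1=0, n2=1, n3=1, n4=0, n5=1, n6=1, n7=1 [stuck-at-1], n8=1.
So the outputs are Y1=1, Y2=1. (Without the fault they would be Y1=1, Y2=0.)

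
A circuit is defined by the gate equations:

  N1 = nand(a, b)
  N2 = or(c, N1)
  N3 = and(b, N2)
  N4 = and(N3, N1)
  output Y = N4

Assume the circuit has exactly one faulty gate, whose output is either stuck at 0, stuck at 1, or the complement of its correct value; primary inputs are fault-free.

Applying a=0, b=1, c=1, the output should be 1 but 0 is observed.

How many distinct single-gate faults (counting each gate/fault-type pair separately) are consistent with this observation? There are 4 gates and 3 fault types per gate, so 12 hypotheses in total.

Fault-free: N1=1, N2=1, N3=1, N4=1 → 1. Observed 0.
  N1 stuck-at-0: output 0 ✓
  N1 stuck-at-1: output 1 ✗
  N1 inverted output: output 0 ✓
  N2 stuck-at-0: output 0 ✓
  N2 stuck-at-1: output 1 ✗
  N2 inverted output: output 0 ✓
  N3 stuck-at-0: output 0 ✓
  N3 stuck-at-1: output 1 ✗
  N3 inverted output: output 0 ✓
  N4 stuck-at-0: output 0 ✓
  N4 stuck-at-1: output 1 ✗
  N4 inverted output: output 0 ✓
Consistent faults: {N1 stuck-at-0, N1 inverted output, N2 stuck-at-0, N2 inverted output, N3 stuck-at-0, N3 inverted output, N4 stuck-at-0, N4 inverted output} — 8 in all.

8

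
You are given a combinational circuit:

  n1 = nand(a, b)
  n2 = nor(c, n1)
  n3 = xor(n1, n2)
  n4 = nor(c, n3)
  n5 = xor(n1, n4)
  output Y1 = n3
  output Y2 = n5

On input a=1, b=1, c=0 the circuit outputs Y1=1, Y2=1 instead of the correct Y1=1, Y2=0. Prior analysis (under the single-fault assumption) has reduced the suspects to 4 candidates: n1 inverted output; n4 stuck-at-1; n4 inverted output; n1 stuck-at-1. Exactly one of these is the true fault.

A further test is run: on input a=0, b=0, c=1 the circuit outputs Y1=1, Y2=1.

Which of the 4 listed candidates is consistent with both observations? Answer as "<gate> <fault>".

n1 stuck-at-1

Evaluate each candidate on input a=0, b=0, c=1:
  n1 inverted output: n1=0 [inverted output], n2=0, n3=0, n4=0, n5=0 → Y1=0, Y2=0 — eliminated
  n4 stuck-at-1: n1=1, n2=0, n3=1, n4=1 [stuck-at-1], n5=0 → Y1=1, Y2=0 — eliminated
  n4 inverted output: n1=1, n2=0, n3=1, n4=1 [inverted output], n5=0 → Y1=1, Y2=0 — eliminated
  n1 stuck-at-1: n1=1 [stuck-at-1], n2=0, n3=1, n4=0, n5=1 → Y1=1, Y2=1 — matches
Only n1 stuck-at-1 reproduces the observed Y1=1, Y2=1.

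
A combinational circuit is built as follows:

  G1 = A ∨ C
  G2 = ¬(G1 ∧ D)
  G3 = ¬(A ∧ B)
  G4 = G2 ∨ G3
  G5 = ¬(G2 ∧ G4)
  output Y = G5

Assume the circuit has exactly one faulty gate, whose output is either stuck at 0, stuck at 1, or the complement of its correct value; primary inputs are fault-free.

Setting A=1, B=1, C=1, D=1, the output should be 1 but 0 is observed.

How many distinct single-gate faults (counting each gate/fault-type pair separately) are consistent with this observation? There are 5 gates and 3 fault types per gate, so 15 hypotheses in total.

Fault-free: G1=1, G2=0, G3=0, G4=0, G5=1 → 1. Observed 0.
  G1: stuck-at-0, inverted output ✓; others ✗
  G2: stuck-at-1, inverted output ✓; others ✗
  G3: none of the 3 fault types match ✗
  G4: none of the 3 fault types match ✗
  G5: stuck-at-0, inverted output ✓; others ✗
Consistent faults: {G1 stuck-at-0, G1 inverted output, G2 stuck-at-1, G2 inverted output, G5 stuck-at-0, G5 inverted output} — 6 in all.

6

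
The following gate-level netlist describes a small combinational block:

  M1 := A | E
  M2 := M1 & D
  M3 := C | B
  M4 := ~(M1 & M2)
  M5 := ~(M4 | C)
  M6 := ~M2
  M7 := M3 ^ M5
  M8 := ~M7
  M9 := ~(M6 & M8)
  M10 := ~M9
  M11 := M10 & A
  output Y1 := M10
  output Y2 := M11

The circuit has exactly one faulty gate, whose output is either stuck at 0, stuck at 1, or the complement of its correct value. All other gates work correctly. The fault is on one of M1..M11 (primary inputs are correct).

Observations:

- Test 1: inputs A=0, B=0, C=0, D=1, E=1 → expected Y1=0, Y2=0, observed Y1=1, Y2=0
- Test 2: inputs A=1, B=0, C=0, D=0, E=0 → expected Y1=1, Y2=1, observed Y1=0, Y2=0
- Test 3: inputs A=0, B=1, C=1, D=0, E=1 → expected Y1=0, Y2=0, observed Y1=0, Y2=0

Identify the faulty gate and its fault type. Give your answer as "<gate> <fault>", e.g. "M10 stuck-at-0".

Fault-free values for test 1 (A=0, B=0, C=0, D=1, E=1): M1=1, M2=1, M3=0, M4=0, M5=1, M6=0, M7=1, M8=0, M9=1, M10=0, M11=0, giving Y1=0, Y2=0. Observed Y1=1, Y2=0.
Test 1: faults giving observed Y1=1, Y2=0 are {M1 stuck-at-0, M1 inverted output, M2 stuck-at-0, M2 inverted output, M9 stuck-at-0, M9 inverted output, M10 stuck-at-1, M10 inverted output}.
Test 2 (A=1, B=0, C=0, D=0, E=0): fault-free M1=1, M2=0, M3=0, M4=1, M5=0, M6=1, M7=0, M8=1, M9=0, M10=1, M11=1 → Y1=1, Y2=1; observed Y1=0, Y2=0. Eliminates M1 stuck-at-0, M1 inverted output, M2 stuck-at-0, M9 stuck-at-0, M10 stuck-at-1.
Test 3 (A=0, B=1, C=1, D=0, E=1): fault-free M1=1, M2=0, M3=1, M4=1, M5=0, M6=1, M7=1, M8=0, M9=1, M10=0, M11=0 → Y1=0, Y2=0; observed Y1=0, Y2=0. Eliminates M9 inverted output, M10 inverted output.
Only M2 inverted output is consistent with every test.

M2 inverted output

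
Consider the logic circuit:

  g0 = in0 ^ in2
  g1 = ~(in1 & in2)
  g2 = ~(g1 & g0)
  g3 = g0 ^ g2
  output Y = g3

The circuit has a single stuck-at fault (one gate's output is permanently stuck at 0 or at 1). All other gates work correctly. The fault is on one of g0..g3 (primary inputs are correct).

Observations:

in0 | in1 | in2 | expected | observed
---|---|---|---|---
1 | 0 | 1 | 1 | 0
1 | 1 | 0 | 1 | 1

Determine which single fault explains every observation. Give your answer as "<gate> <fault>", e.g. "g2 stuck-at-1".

g2 stuck-at-0

Fault-free values for test 1 (in0=1, in1=0, in2=1): g0=0, g1=1, g2=1, g3=1, giving Y=1. Observed 0.
Test 1: faults giving observed 0 are {g2 stuck-at-0, g3 stuck-at-0}.
Test 2 (in0=1, in1=1, in2=0): fault-free g0=1, g1=1, g2=0, g3=1 → 1; observed 1. Eliminates g3 stuck-at-0.
Only g2 stuck-at-0 is consistent with every test.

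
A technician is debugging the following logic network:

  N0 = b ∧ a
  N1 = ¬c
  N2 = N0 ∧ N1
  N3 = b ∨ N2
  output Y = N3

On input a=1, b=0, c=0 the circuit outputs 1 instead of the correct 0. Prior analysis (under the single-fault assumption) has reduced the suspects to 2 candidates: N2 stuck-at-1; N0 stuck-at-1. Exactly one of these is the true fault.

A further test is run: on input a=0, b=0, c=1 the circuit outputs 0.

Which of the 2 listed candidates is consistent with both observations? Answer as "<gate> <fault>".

N0 stuck-at-1

Evaluate each candidate on input a=0, b=0, c=1:
  N2 stuck-at-1: N0=0, N1=0, N2=1 [stuck-at-1], N3=1 → 1 — eliminated
  N0 stuck-at-1: N0=1 [stuck-at-1], N1=0, N2=0, N3=0 → 0 — matches
Only N0 stuck-at-1 reproduces the observed 0.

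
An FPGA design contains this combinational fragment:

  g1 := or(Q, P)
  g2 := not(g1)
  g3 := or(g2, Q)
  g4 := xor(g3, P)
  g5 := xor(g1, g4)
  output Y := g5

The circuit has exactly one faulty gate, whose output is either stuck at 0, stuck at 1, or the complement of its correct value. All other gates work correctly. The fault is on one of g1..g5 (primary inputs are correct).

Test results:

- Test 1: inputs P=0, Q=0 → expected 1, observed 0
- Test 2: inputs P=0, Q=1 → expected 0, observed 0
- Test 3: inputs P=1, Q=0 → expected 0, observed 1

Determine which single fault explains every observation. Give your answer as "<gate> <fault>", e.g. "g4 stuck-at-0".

Fault-free values for test 1 (P=0, Q=0): g1=0, g2=1, g3=1, g4=1, g5=1, giving Y=1. Observed 0.
Test 1: faults giving observed 0 are {g2 stuck-at-0, g2 inverted output, g3 stuck-at-0, g3 inverted output, g4 stuck-at-0, g4 inverted output, g5 stuck-at-0, g5 inverted output}.
Test 2 (P=0, Q=1): fault-free g1=1, g2=0, g3=1, g4=1, g5=0 → 0; observed 0. Eliminates g3 stuck-at-0, g3 inverted output, g4 stuck-at-0, g4 inverted output, g5 inverted output.
Test 3 (P=1, Q=0): fault-free g1=1, g2=0, g3=0, g4=1, g5=0 → 0; observed 1. Eliminates g2 stuck-at-0, g5 stuck-at-0.
Only g2 inverted output is consistent with every test.

g2 inverted output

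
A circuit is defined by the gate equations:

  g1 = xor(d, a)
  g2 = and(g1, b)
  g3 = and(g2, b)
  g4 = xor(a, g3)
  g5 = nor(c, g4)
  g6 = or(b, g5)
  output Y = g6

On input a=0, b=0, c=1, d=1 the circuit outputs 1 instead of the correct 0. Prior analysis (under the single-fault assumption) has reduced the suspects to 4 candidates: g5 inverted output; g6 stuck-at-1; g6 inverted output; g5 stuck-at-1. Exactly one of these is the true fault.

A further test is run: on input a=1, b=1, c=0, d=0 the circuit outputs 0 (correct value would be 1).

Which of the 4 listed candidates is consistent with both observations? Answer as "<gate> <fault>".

Evaluate each candidate on input a=1, b=1, c=0, d=0:
  g5 inverted output: g1=1, g2=1, g3=1, g4=0, g5=0 [inverted output], g6=1 → 1 — eliminated
  g6 stuck-at-1: g1=1, g2=1, g3=1, g4=0, g5=1, g6=1 [stuck-at-1] → 1 — eliminated
  g6 inverted output: g1=1, g2=1, g3=1, g4=0, g5=1, g6=0 [inverted output] → 0 — matches
  g5 stuck-at-1: g1=1, g2=1, g3=1, g4=0, g5=1 [stuck-at-1], g6=1 → 1 — eliminated
Only g6 inverted output reproduces the observed 0.

g6 inverted output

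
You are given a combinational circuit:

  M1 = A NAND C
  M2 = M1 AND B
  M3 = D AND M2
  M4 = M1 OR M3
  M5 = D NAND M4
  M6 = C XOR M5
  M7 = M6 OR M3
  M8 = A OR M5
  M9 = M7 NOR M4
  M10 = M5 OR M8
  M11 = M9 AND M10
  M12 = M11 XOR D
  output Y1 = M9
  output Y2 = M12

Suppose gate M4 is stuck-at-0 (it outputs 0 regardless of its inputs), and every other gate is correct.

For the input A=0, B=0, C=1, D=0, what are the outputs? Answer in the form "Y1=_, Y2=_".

Y1=1, Y2=1

Propagate with M4 forced: M1=1, M2=0, M3=0, M4=0 [stuck-at-0], M5=1, M6=0, M7=0, M8=1, M9=1, M10=1, M11=1, M12=1.
So the outputs are Y1=1, Y2=1. (Without the fault they would be Y1=0, Y2=0.)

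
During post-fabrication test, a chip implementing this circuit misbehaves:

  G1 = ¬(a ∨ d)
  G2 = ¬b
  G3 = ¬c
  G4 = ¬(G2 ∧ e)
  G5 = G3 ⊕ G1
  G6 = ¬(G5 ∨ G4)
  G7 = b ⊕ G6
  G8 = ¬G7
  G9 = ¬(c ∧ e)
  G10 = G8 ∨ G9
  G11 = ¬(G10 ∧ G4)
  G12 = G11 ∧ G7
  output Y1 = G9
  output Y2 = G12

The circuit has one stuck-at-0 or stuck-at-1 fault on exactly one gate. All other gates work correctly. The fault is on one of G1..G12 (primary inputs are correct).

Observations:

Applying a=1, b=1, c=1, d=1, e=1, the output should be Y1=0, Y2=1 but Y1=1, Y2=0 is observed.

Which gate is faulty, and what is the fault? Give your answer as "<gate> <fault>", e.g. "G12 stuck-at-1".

G9 stuck-at-1

Fault-free values for test 1 (a=1, b=1, c=1, d=1, e=1): G1=0, G2=0, G3=0, G4=1, G5=0, G6=0, G7=1, G8=0, G9=0, G10=0, G11=1, G12=1, giving Y1=0, Y2=1. Observed Y1=1, Y2=0.
Test 1: faults giving observed Y1=1, Y2=0 are {G9 stuck-at-1}.
Only G9 stuck-at-1 is consistent with every test.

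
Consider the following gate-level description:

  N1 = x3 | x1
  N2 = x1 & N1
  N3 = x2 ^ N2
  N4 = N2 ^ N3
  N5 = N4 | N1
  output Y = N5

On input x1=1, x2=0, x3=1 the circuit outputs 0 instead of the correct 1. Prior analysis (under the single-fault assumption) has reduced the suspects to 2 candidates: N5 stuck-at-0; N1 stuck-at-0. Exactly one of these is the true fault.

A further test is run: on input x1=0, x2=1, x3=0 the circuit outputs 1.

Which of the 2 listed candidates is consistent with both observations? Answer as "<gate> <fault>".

N1 stuck-at-0

Evaluate each candidate on input x1=0, x2=1, x3=0:
  N5 stuck-at-0: N1=0, N2=0, N3=1, N4=1, N5=0 [stuck-at-0] → 0 — eliminated
  N1 stuck-at-0: N1=0 [stuck-at-0], N2=0, N3=1, N4=1, N5=1 → 1 — matches
Only N1 stuck-at-0 reproduces the observed 1.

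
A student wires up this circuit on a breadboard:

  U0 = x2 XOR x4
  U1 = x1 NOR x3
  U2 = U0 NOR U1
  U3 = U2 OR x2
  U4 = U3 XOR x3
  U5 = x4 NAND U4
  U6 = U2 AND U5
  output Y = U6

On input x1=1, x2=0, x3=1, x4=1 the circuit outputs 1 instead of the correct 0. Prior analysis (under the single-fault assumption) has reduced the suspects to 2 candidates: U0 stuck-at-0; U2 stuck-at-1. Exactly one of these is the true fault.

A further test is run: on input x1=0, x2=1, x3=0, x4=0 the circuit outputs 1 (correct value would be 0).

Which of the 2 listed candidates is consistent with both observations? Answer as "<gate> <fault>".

Evaluate each candidate on input x1=0, x2=1, x3=0, x4=0:
  U0 stuck-at-0: U0=0 [stuck-at-0], U1=1, U2=0, U3=1, U4=1, U5=1, U6=0 → 0 — eliminated
  U2 stuck-at-1: U0=1, U1=1, U2=1 [stuck-at-1], U3=1, U4=1, U5=1, U6=1 → 1 — matches
Only U2 stuck-at-1 reproduces the observed 1.

U2 stuck-at-1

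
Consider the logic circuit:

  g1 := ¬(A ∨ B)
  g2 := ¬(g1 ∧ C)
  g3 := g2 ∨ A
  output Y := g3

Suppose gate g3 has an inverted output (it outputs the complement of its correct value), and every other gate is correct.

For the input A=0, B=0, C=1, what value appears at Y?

Propagate with g3 forced: g1=1, g2=0, g3=1 [inverted output].
So Y = 1. (Without the fault it would be 0.)

1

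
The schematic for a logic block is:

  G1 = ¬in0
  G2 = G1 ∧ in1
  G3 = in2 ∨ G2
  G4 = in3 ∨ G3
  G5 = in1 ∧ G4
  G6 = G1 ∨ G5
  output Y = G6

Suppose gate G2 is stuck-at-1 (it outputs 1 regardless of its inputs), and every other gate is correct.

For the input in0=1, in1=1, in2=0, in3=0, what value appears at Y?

Propagate with G2 forced: G1=0, G2=1 [stuck-at-1], G3=1, G4=1, G5=1, G6=1.
So Y = 1. (Without the fault it would be 0.)

1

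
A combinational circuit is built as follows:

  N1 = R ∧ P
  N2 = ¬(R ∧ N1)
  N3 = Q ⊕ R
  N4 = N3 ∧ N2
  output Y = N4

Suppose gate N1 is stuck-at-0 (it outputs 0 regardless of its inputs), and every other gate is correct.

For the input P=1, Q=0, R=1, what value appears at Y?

1

Propagate with N1 forced: N1=0 [stuck-at-0], N2=1, N3=1, N4=1.
So Y = 1. (Without the fault it would be 0.)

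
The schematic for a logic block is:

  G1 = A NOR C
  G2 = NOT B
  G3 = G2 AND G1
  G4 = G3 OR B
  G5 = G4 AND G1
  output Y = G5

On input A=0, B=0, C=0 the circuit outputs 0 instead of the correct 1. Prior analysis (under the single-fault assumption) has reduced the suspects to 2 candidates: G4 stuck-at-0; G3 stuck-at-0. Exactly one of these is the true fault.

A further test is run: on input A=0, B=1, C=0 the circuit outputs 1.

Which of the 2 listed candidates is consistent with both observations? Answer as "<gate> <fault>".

Evaluate each candidate on input A=0, B=1, C=0:
  G4 stuck-at-0: G1=1, G2=0, G3=0, G4=0 [stuck-at-0], G5=0 → 0 — eliminated
  G3 stuck-at-0: G1=1, G2=0, G3=0 [stuck-at-0], G4=1, G5=1 → 1 — matches
Only G3 stuck-at-0 reproduces the observed 1.

G3 stuck-at-0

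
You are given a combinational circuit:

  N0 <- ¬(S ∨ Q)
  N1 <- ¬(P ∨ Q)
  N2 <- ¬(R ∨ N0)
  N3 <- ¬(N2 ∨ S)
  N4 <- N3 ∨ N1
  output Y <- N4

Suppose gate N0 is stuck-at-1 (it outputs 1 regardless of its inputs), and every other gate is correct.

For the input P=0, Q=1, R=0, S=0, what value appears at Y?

Propagate with N0 forced: N0=1 [stuck-at-1], N1=0, N2=0, N3=1, N4=1.
So Y = 1. (Without the fault it would be 0.)

1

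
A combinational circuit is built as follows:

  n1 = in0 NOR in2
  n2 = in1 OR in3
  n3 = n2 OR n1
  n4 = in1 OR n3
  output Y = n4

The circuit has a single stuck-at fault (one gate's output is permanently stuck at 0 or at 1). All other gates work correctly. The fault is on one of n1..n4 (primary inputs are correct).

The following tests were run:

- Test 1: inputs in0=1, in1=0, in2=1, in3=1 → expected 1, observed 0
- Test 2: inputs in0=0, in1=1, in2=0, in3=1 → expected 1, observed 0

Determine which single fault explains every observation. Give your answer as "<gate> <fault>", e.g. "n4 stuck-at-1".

n4 stuck-at-0

Fault-free values for test 1 (in0=1, in1=0, in2=1, in3=1): n1=0, n2=1, n3=1, n4=1, giving Y=1. Observed 0.
Test 1: faults giving observed 0 are {n2 stuck-at-0, n3 stuck-at-0, n4 stuck-at-0}.
Test 2 (in0=0, in1=1, in2=0, in3=1): fault-free n1=1, n2=1, n3=1, n4=1 → 1; observed 0. Eliminates n2 stuck-at-0, n3 stuck-at-0.
Only n4 stuck-at-0 is consistent with every test.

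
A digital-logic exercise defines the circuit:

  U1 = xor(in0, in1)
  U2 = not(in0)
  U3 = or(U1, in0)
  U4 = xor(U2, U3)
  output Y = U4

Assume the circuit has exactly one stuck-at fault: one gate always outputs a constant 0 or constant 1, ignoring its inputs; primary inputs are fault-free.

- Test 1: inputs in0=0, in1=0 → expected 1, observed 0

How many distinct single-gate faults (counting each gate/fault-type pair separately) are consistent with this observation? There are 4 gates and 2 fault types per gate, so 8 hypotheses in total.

4

Fault-free: U1=0, U2=1, U3=0, U4=1 → 1. Observed 0.
  U1 stuck-at-0: output 1 ✗
  U1 stuck-at-1: output 0 ✓
  U2 stuck-at-0: output 0 ✓
  U2 stuck-at-1: output 1 ✗
  U3 stuck-at-0: output 1 ✗
  U3 stuck-at-1: output 0 ✓
  U4 stuck-at-0: output 0 ✓
  U4 stuck-at-1: output 1 ✗
Consistent faults: {U1 stuck-at-1, U2 stuck-at-0, U3 stuck-at-1, U4 stuck-at-0} — 4 in all.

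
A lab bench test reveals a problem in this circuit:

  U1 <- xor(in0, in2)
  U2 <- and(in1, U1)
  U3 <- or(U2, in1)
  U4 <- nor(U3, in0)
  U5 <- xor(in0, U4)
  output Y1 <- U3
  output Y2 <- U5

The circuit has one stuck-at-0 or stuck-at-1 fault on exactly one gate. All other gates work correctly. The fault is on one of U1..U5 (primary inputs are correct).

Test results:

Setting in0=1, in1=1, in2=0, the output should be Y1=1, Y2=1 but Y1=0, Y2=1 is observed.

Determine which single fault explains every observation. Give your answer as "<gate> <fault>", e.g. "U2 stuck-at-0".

U3 stuck-at-0

Fault-free values for test 1 (in0=1, in1=1, in2=0): U1=1, U2=1, U3=1, U4=0, U5=1, giving Y1=1, Y2=1. Observed Y1=0, Y2=1.
Test 1: faults giving observed Y1=0, Y2=1 are {U3 stuck-at-0}.
Only U3 stuck-at-0 is consistent with every test.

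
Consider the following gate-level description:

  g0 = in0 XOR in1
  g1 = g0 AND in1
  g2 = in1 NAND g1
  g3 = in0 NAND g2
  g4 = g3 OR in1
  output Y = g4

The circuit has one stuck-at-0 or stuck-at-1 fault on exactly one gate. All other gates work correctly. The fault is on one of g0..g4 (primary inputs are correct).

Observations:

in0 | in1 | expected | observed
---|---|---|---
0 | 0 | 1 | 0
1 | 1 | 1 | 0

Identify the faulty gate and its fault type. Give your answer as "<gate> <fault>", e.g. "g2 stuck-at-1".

g4 stuck-at-0

Fault-free values for test 1 (in0=0, in1=0): g0=0, g1=0, g2=1, g3=1, g4=1, giving Y=1. Observed 0.
Test 1: faults giving observed 0 are {g3 stuck-at-0, g4 stuck-at-0}.
Test 2 (in0=1, in1=1): fault-free g0=0, g1=0, g2=1, g3=0, g4=1 → 1; observed 0. Eliminates g3 stuck-at-0.
Only g4 stuck-at-0 is consistent with every test.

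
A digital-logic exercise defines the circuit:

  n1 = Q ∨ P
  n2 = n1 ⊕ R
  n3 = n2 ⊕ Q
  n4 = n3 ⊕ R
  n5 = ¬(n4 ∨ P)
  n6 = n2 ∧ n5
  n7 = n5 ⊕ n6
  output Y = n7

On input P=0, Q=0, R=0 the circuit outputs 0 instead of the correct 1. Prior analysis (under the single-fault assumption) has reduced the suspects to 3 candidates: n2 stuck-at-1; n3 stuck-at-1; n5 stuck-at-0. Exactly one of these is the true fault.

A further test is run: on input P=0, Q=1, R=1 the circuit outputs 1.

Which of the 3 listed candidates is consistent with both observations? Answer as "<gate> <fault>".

Evaluate each candidate on input P=0, Q=1, R=1:
  n2 stuck-at-1: n1=1, n2=1 [stuck-at-1], n3=0, n4=1, n5=0, n6=0, n7=0 → 0 — eliminated
  n3 stuck-at-1: n1=1, n2=0, n3=1 [stuck-at-1], n4=0, n5=1, n6=0, n7=1 → 1 — matches
  n5 stuck-at-0: n1=1, n2=0, n3=1, n4=0, n5=0 [stuck-at-0], n6=0, n7=0 → 0 — eliminated
Only n3 stuck-at-1 reproduces the observed 1.

n3 stuck-at-1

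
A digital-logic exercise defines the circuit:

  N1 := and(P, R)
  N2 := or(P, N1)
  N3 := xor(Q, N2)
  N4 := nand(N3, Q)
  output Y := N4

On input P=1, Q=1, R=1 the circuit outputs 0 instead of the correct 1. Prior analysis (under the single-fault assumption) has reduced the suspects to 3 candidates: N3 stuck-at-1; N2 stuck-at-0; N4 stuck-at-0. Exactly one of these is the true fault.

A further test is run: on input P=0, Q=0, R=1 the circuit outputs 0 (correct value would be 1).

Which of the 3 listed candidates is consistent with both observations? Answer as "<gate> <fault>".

N4 stuck-at-0

Evaluate each candidate on input P=0, Q=0, R=1:
  N3 stuck-at-1: N1=0, N2=0, N3=1 [stuck-at-1], N4=1 → 1 — eliminated
  N2 stuck-at-0: N1=0, N2=0 [stuck-at-0], N3=0, N4=1 → 1 — eliminated
  N4 stuck-at-0: N1=0, N2=0, N3=0, N4=0 [stuck-at-0] → 0 — matches
Only N4 stuck-at-0 reproduces the observed 0.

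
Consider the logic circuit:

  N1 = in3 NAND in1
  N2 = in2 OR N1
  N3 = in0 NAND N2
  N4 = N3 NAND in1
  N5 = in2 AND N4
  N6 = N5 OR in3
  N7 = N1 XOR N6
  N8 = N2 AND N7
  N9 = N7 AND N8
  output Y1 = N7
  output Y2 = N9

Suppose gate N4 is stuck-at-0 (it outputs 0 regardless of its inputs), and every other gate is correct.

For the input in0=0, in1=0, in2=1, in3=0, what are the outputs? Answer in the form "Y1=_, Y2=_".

Propagate with N4 forced: N1=1, N2=1, N3=1, N4=0 [stuck-at-0], N5=0, N6=0, N7=1, N8=1, N9=1.
So the outputs are Y1=1, Y2=1. (Without the fault they would be Y1=0, Y2=0.)

Y1=1, Y2=1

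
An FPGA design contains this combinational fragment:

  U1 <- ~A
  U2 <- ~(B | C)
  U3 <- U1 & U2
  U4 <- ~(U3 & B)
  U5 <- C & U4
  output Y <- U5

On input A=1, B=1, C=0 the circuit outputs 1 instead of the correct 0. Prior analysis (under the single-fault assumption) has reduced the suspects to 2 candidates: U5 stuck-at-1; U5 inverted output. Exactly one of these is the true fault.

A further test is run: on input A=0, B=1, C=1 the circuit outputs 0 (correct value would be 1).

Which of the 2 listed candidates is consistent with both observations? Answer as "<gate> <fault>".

U5 inverted output

Evaluate each candidate on input A=0, B=1, C=1:
  U5 stuck-at-1: U1=1, U2=0, U3=0, U4=1, U5=1 [stuck-at-1] → 1 — eliminated
  U5 inverted output: U1=1, U2=0, U3=0, U4=1, U5=0 [inverted output] → 0 — matches
Only U5 inverted output reproduces the observed 0.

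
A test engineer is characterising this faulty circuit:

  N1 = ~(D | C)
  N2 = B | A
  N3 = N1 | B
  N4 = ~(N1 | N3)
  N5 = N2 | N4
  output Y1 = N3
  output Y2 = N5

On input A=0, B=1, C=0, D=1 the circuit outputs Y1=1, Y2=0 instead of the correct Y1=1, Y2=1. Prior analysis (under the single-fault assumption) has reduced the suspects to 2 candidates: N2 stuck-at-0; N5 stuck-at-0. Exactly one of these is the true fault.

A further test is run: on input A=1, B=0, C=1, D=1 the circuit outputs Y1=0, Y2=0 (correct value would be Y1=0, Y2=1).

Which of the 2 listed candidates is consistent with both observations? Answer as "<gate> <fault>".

N5 stuck-at-0

Evaluate each candidate on input A=1, B=0, C=1, D=1:
  N2 stuck-at-0: N1=0, N2=0 [stuck-at-0], N3=0, N4=1, N5=1 → Y1=0, Y2=1 — eliminated
  N5 stuck-at-0: N1=0, N2=1, N3=0, N4=1, N5=0 [stuck-at-0] → Y1=0, Y2=0 — matches
Only N5 stuck-at-0 reproduces the observed Y1=0, Y2=0.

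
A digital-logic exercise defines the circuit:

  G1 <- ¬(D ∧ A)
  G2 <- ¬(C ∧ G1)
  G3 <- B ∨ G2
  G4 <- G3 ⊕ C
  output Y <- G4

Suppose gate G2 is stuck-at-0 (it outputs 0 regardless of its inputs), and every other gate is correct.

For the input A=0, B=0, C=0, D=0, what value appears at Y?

Propagate with G2 forced: G1=1, G2=0 [stuck-at-0], G3=0, G4=0.
So Y = 0. (Without the fault it would be 1.)

0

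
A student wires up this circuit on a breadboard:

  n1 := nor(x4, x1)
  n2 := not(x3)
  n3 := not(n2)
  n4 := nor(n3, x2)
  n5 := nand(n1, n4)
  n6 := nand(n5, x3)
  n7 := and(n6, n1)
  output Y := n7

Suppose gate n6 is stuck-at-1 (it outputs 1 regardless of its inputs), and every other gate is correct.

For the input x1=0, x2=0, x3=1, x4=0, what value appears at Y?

Propagate with n6 forced: n1=1, n2=0, n3=1, n4=0, n5=1, n6=1 [stuck-at-1], n7=1.
So Y = 1. (Without the fault it would be 0.)

1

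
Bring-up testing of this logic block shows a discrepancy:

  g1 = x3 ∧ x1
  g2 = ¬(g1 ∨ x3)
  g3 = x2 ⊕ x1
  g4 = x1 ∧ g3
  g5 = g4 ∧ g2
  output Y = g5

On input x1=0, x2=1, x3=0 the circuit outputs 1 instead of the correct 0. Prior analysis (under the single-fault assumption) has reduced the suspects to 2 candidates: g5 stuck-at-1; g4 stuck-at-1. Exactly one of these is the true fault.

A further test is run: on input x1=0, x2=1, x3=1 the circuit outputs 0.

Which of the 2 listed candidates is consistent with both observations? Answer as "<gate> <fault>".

Evaluate each candidate on input x1=0, x2=1, x3=1:
  g5 stuck-at-1: g1=0, g2=0, g3=1, g4=0, g5=1 [stuck-at-1] → 1 — eliminated
  g4 stuck-at-1: g1=0, g2=0, g3=1, g4=1 [stuck-at-1], g5=0 → 0 — matches
Only g4 stuck-at-1 reproduces the observed 0.

g4 stuck-at-1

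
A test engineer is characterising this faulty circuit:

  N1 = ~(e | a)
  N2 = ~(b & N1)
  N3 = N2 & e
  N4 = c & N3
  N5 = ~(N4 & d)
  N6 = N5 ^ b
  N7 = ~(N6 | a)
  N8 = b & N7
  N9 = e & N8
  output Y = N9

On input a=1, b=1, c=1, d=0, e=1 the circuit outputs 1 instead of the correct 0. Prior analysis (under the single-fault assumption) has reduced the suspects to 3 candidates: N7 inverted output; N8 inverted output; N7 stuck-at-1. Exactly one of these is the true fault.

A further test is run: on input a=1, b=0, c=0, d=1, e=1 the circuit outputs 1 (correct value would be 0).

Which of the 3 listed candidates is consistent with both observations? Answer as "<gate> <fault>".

Evaluate each candidate on input a=1, b=0, c=0, d=1, e=1:
  N7 inverted output: N1=0, N2=1, N3=1, N4=0, N5=1, N6=1, N7=1 [inverted output], N8=0, N9=0 → 0 — eliminated
  N8 inverted output: N1=0, N2=1, N3=1, N4=0, N5=1, N6=1, N7=0, N8=1 [inverted output], N9=1 → 1 — matches
  N7 stuck-at-1: N1=0, N2=1, N3=1, N4=0, N5=1, N6=1, N7=1 [stuck-at-1], N8=0, N9=0 → 0 — eliminated
Only N8 inverted output reproduces the observed 1.

N8 inverted output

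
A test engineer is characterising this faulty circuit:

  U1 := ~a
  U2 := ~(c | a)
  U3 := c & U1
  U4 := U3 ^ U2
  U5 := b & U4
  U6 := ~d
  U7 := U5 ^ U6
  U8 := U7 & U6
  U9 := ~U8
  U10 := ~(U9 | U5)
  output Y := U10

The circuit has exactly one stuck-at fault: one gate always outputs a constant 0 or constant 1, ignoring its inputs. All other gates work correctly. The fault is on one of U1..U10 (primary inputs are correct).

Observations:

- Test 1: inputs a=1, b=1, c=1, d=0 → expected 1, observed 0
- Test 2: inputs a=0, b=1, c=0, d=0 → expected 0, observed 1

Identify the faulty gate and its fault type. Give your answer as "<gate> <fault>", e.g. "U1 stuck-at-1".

U3 stuck-at-1

Fault-free values for test 1 (a=1, b=1, c=1, d=0): U1=0, U2=0, U3=0, U4=0, U5=0, U6=1, U7=1, U8=1, U9=0, U10=1, giving Y=1. Observed 0.
Test 1: faults giving observed 0 are {U1 stuck-at-1, U2 stuck-at-1, U3 stuck-at-1, U4 stuck-at-1, U5 stuck-at-1, U6 stuck-at-0, U7 stuck-at-0, U8 stuck-at-0, U9 stuck-at-1, U10 stuck-at-0}.
Test 2 (a=0, b=1, c=0, d=0): fault-free U1=1, U2=1, U3=0, U4=1, U5=1, U6=1, U7=0, U8=0, U9=1, U10=0 → 0; observed 1. Eliminates U1 stuck-at-1, U2 stuck-at-1, U4 stuck-at-1, U5 stuck-at-1, U6 stuck-at-0, U7 stuck-at-0, U8 stuck-at-0, U9 stuck-at-1, U10 stuck-at-0.
Only U3 stuck-at-1 is consistent with every test.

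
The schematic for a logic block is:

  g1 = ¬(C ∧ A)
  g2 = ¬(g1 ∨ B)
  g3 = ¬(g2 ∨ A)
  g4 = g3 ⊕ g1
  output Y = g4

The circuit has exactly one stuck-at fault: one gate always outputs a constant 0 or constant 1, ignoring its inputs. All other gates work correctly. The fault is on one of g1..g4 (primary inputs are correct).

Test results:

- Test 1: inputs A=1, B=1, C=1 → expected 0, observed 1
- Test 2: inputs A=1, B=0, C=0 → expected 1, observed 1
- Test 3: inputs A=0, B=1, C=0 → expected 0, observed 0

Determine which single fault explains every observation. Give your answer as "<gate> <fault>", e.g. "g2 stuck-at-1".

Fault-free values for test 1 (A=1, B=1, C=1): g1=0, g2=0, g3=0, g4=0, giving Y=0. Observed 1.
Test 1: faults giving observed 1 are {g1 stuck-at-1, g3 stuck-at-1, g4 stuck-at-1}.
Test 2 (A=1, B=0, C=0): fault-free g1=1, g2=0, g3=0, g4=1 → 1; observed 1. Eliminates g3 stuck-at-1.
Test 3 (A=0, B=1, C=0): fault-free g1=1, g2=0, g3=1, g4=0 → 0; observed 0. Eliminates g4 stuck-at-1.
Only g1 stuck-at-1 is consistent with every test.

g1 stuck-at-1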